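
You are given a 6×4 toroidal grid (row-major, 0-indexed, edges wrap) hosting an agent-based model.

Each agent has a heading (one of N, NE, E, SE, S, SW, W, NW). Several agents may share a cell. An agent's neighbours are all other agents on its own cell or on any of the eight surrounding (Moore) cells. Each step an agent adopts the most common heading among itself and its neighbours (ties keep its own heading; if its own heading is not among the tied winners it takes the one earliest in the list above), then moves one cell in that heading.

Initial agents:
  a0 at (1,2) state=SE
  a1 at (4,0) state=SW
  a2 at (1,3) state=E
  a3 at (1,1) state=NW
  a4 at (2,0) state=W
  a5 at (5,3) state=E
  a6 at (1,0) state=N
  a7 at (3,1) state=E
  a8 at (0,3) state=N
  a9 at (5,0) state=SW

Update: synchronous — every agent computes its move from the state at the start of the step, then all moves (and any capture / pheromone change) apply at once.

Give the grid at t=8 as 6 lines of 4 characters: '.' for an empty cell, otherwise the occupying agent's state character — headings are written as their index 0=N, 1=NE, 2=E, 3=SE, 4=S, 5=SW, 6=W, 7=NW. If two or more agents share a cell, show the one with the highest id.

t=1: a0@(2,3):SE a1@(5,3):SW a2@(0,3):N a3@(0,0):NW a4@(2,1):E a5@(0,2):SW a6@(0,0):N a7@(3,2):E a8@(5,3):N a9@(0,3):SW
t=2: a0@(3,0):SE a1@(0,2):SW a2@(5,3):N a3@(5,0):N a4@(2,2):E a5@(1,1):SW a6@(5,0):N a7@(3,3):E a8@(4,3):N a9@(1,2):SW
t=3: a0@(4,1):SE a1@(1,1):SW a2@(4,3):N a3@(4,0):N a4@(2,3):E a5@(2,0):SW a6@(4,0):N a7@(3,0):E a8@(3,3):N a9@(2,1):SW
t=4: a0@(3,1):N a1@(2,0):SW a2@(3,3):N a3@(3,0):N a4@(2,0):E a5@(3,3):SW a6@(3,0):N a7@(2,0):N a8@(2,3):N a9@(3,0):SW
t=5: a0@(2,1):N a1@(1,0):N a2@(2,3):N a3@(2,0):N a4@(1,0):N a5@(2,3):N a6@(2,0):N a7@(1,0):N a8@(1,3):N a9@(2,0):N
t=6: a0@(1,1):N a1@(0,0):N a2@(1,3):N a3@(1,0):N a4@(0,0):N a5@(1,3):N a6@(1,0):N a7@(0,0):N a8@(0,3):N a9@(1,0):N
t=7: a0@(0,1):N a1@(5,0):N a2@(0,3):N a3@(0,0):N a4@(5,0):N a5@(0,3):N a6@(0,0):N a7@(5,0):N a8@(5,3):N a9@(0,0):N
t=8: a0@(5,1):N a1@(4,0):N a2@(5,3):N a3@(5,0):N a4@(4,0):N a5@(5,3):N a6@(5,0):N a7@(4,0):N a8@(4,3):N a9@(5,0):N

....
....
....
....
0..0
00.0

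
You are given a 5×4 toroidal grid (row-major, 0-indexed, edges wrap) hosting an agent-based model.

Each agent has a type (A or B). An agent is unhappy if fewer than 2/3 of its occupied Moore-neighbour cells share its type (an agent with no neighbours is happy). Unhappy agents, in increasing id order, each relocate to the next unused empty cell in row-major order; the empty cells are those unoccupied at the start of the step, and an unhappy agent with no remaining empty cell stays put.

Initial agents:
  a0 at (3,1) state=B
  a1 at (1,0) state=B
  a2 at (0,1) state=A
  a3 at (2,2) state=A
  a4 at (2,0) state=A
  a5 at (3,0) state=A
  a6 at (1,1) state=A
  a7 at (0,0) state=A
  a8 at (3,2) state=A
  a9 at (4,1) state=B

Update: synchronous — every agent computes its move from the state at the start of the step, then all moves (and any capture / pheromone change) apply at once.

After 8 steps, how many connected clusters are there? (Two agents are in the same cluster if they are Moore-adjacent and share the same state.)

2

t=1: a0@(0,2):B a1@(0,3):B a2@(1,2):A a3@(2,2):A a4@(1,3):A a5@(2,1):A a6@(1,1):A a7@(2,3):A a8@(3,3):A a9@(4,0):B
t=2: a0@(0,0):B a1@(0,1):B a2@(1,2):A a3@(2,2):A a4@(1,0):A a5@(2,1):A a6@(1,1):A a7@(2,3):A a8@(3,3):A a9@(2,0):B
t=3: a0@(0,2):B a1@(0,3):B a2@(1,2):A a3@(2,2):A a4@(1,3):A a5@(2,1):A a6@(3,0):A a7@(2,3):A a8@(3,3):A a9@(3,1):B
t=4: a0@(0,0):B a1@(0,1):B a2@(1,2):A a3@(2,2):A a4@(1,0):A a5@(2,1):A a6@(3,0):A a7@(2,3):A a8@(3,3):A a9@(1,1):B
t=5: a0@(0,0):B a1@(0,2):B a2@(0,3):A a3@(2,2):A a4@(1,3):A a5@(2,1):A a6@(3,0):A a7@(2,3):A a8@(3,3):A a9@(2,0):B
t=6: a0@(0,1):B a1@(1,0):B a2@(1,1):A a3@(2,2):A a4@(1,2):A a5@(2,1):A a6@(3,0):A a7@(2,3):A a8@(3,3):A a9@(3,1):B
t=7: a0@(0,0):B a1@(0,2):B a2@(0,3):A a3@(2,2):A a4@(1,2):A a5@(2,1):A a6@(3,0):A a7@(2,3):A a8@(3,3):A a9@(1,3):B
t=8: a0@(0,1):B a1@(1,0):B a2@(1,1):A a3@(2,2):A a4@(1,2):A a5@(2,1):A a6@(3,0):A a7@(2,3):A a8@(3,3):A a9@(2,0):B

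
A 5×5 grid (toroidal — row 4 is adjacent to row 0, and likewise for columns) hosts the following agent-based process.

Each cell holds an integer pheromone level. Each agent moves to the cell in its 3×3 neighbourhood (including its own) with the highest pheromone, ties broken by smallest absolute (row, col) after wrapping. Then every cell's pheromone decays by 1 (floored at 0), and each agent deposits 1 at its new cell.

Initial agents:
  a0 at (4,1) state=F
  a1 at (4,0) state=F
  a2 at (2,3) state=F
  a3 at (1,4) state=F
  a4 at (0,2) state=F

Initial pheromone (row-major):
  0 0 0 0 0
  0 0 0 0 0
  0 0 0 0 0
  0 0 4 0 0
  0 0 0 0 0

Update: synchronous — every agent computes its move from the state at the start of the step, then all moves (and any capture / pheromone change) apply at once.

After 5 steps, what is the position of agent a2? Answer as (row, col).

t=1: a0@(3,2) a1@(0,0) a2@(3,2) a3@(0,0) a4@(0,1) | pheromone: 2 1 0 0 0 / 0 0 0 0 0 / 0 0 0 0 0 / 0 0 5 0 0 / 0 0 0 0 0
t=2: a0@(3,2) a1@(0,0) a2@(3,2) a3@(0,0) a4@(0,0) | pheromone: 4 0 0 0 0 / 0 0 0 0 0 / 0 0 0 0 0 / 0 0 6 0 0 / 0 0 0 0 0
t=3: a0@(3,2) a1@(0,0) a2@(3,2) a3@(0,0) a4@(0,0) | pheromone: 6 0 0 0 0 / 0 0 0 0 0 / 0 0 0 0 0 / 0 0 7 0 0 / 0 0 0 0 0
t=4: a0@(3,2) a1@(0,0) a2@(3,2) a3@(0,0) a4@(0,0) | pheromone: 8 0 0 0 0 / 0 0 0 0 0 / 0 0 0 0 0 / 0 0 8 0 0 / 0 0 0 0 0
t=5: a0@(3,2) a1@(0,0) a2@(3,2) a3@(0,0) a4@(0,0) | pheromone: 10 0 0 0 0 / 0 0 0 0 0 / 0 0 0 0 0 / 0 0 9 0 0 / 0 0 0 0 0

(3, 2)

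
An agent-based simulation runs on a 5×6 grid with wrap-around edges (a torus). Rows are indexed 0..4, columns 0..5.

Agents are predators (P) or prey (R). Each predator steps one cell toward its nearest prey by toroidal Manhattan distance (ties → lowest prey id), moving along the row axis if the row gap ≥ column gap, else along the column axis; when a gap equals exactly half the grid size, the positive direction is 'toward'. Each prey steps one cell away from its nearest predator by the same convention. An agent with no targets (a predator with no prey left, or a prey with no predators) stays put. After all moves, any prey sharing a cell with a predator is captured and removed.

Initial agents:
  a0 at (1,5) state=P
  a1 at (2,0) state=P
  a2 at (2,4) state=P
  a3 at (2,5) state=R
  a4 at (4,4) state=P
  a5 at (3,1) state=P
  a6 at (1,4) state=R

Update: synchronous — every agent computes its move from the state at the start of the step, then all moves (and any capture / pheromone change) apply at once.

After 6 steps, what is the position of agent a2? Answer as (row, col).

(2, 5)

t=1: a0@(2,5):P a1@(2,5):P a2@(2,5):P a3@(3,5):R a4@(0,4):P a5@(3,0):P a6@(1,3):R
t=2: a0@(3,5):P a1@(3,5):P a2@(3,5):P a3@(4,5):R a4@(1,4):P a5@(3,5):P a6@(2,3):R
t=3: a0@(4,5):P a1@(4,5):P a2@(4,5):P a3@(0,5):R a4@(2,4):P a5@(4,5):P a6@(3,3):R
t=4: a0@(0,5):P a1@(0,5):P a2@(0,5):P a3@(1,5):R a4@(3,4):P a5@(0,5):P a6@(4,3):R
t=5: a0@(1,5):P a1@(1,5):P a2@(1,5):P a3@(2,5):R a4@(4,4):P a5@(1,5):P a6@(0,3):R
t=6: a0@(2,5):P a1@(2,5):P a2@(2,5):P a3@(3,5):R a4@(0,4):P a5@(2,5):P a6@(1,3):R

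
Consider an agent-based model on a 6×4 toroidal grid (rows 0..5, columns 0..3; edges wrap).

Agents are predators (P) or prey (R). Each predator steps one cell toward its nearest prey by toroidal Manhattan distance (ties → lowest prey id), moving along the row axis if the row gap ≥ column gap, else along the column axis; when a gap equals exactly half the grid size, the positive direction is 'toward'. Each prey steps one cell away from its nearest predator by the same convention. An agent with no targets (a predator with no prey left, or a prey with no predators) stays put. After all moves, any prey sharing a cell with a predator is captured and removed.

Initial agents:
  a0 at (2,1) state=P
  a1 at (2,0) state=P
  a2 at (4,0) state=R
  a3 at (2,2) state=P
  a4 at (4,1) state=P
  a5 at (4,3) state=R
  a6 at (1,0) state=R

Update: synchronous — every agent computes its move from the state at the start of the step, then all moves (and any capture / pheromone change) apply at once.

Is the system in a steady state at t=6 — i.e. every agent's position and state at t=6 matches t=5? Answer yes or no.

no

t=1: a0@(1,1):P a1@(1,0):P a2@(4,3):R a3@(3,2):P a4@(4,0):P a5@(4,2):R a6@(0,0):R
t=2: a0@(0,1):P a1@(0,0):P a3@(4,2):P a4@(4,3):P a5@(5,2):R a6@(5,0):R
t=3: a0@(5,1):P a1@(5,0):P a3@(5,2):P a4@(5,3):P a5@(0,2):R a6@(4,0):R
t=4: a0@(0,1):P a1@(4,0):P a3@(0,2):P a4@(0,3):P a5@(1,2):R a6@(3,0):R
t=5: a0@(1,1):P a1@(3,0):P a3@(1,2):P a4@(1,3):P a5@(2,2):R a6@(2,0):R
t=6: a0@(2,1):P a1@(2,0):P a3@(2,2):P a4@(2,3):P a5@(3,2):R a6@(1,0):R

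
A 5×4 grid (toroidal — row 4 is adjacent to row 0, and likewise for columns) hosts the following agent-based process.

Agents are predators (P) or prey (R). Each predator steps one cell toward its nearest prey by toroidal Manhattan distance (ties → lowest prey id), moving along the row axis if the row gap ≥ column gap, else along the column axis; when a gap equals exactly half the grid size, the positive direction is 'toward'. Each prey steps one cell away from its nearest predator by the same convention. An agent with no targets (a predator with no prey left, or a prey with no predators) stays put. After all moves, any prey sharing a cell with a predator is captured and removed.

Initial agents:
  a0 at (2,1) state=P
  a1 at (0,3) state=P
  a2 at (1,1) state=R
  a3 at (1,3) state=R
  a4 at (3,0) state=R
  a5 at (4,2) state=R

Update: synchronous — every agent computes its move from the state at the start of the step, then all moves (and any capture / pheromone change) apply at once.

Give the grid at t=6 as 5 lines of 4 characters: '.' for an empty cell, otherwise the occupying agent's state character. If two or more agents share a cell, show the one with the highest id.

t=1: a0@(1,1):P a1@(1,3):P a2@(0,1):R a3@(2,3):R a4@(4,0):R a5@(3,2):R
t=2: a0@(0,1):P a1@(2,3):P a2@(4,1):R a3@(3,3):R a4@(3,0):R a5@(4,2):R
t=3: a0@(4,1):P a1@(3,3):P a2@(3,1):R a3@(4,3):R a4@(4,0):R a5@(3,2):R
t=4: a0@(3,1):P a1@(4,3):P a2@(2,1):R a3@(0,3):R
t=5: a0@(2,1):P a1@(0,3):P a2@(1,1):R a3@(1,3):R
t=6: a0@(1,1):P a1@(1,3):P a2@(0,1):R a3@(2,3):R

.R..
.P.P
...R
....
....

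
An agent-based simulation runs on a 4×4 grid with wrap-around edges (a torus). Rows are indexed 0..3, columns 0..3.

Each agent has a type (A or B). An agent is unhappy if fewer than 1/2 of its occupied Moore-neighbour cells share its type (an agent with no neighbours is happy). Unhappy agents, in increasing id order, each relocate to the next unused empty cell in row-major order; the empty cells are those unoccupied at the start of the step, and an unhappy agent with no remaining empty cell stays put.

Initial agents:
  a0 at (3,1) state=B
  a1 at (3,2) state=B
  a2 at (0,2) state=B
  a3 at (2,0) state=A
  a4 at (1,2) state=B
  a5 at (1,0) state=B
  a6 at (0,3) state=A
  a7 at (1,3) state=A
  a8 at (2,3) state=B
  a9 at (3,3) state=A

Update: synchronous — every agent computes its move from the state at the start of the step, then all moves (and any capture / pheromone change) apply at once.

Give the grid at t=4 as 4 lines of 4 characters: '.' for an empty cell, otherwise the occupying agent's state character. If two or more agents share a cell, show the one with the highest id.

t=1: a0@(3,1):B a1@(3,2):B a2@(0,2):B a3@(0,0):A a4@(1,2):B a5@(0,1):B a6@(1,1):A a7@(2,1):A a8@(2,3):B a9@(2,2):A
t=2: a0@(3,1):B a1@(3,2):B a2@(0,2):B a3@(0,3):A a4@(1,2):B a5@(0,1):B a6@(1,1):A a7@(1,0):A a8@(2,3):B a9@(1,3):A
t=3: a0@(3,1):B a1@(3,2):B a2@(0,2):B a3@(0,0):A a4@(1,2):B a5@(0,1):B a6@(2,0):A a7@(1,0):A a8@(2,3):B a9@(2,1):A
t=4: a0@(3,1):B a1@(3,2):B a2@(0,2):B a3@(0,3):A a4@(1,2):B a5@(0,1):B a6@(2,0):A a7@(1,0):A a8@(2,3):B a9@(1,1):A

.BBA
AAB.
A..B
.BB.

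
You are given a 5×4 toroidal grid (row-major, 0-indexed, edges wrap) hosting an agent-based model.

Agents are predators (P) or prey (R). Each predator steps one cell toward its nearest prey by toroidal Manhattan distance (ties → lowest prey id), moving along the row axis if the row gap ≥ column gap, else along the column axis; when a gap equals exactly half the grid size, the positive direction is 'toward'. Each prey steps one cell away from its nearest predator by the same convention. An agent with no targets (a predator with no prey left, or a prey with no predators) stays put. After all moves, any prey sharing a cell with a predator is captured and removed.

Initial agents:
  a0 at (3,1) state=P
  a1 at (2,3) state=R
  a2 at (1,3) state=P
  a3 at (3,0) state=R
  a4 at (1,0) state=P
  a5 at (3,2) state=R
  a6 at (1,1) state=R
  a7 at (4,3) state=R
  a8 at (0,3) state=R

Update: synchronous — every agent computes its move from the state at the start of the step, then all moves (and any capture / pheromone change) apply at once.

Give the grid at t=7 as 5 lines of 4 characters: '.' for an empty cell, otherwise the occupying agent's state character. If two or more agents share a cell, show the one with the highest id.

t=1: a0@(3,0):P a1@(3,3):R a2@(2,3):P a3@(3,3):R a4@(1,1):P a5@(3,3):R a6@(1,2):R a7@(3,3):R a8@(4,3):R
t=2: a0@(3,3):P a1@(3,2):R a2@(3,3):P a3@(3,2):R a4@(1,2):P a5@(3,2):R a6@(1,3):R a7@(3,2):R a8@(0,3):R
t=3: a0@(3,2):P a1@(3,1):R a2@(3,2):P a3@(3,1):R a4@(1,3):P a5@(3,1):R a6@(1,0):R a7@(3,1):R
t=4: a0@(3,1):P a1@(3,0):R a2@(3,1):P a3@(3,0):R a4@(1,0):P a5@(3,0):R a6@(1,1):R a7@(3,0):R
t=5: a0@(3,0):P a1@(3,3):R a2@(3,0):P a3@(3,3):R a4@(1,1):P a5@(3,3):R a6@(1,2):R a7@(3,3):R
t=6: a0@(3,3):P a1@(3,2):R a2@(3,3):P a3@(3,2):R a4@(1,2):P a5@(3,2):R a6@(1,3):R a7@(3,2):R
t=7: a0@(3,2):P a1@(3,1):R a2@(3,2):P a3@(3,1):R a4@(1,3):P a5@(3,1):R a6@(1,0):R a7@(3,1):R

....
R..P
....
.RP.
....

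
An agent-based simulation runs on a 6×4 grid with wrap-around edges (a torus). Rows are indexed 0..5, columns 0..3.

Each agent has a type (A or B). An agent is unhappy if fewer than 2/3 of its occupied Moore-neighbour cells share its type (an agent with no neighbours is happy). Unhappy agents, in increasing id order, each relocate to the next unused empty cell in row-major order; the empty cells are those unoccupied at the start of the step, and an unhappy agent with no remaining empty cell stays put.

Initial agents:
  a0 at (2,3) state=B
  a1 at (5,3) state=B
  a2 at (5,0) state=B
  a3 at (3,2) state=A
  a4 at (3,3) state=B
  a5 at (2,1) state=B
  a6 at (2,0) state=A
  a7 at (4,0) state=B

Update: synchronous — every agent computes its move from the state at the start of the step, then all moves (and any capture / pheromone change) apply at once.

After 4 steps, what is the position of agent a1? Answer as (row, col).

t=1: a0@(0,0):B a1@(5,3):B a2@(5,0):B a3@(0,1):A a4@(0,2):B a5@(0,3):B a6@(1,0):A a7@(4,0):B
t=2: a0@(1,1):B a1@(5,3):B a2@(5,0):B a3@(1,2):A a4@(0,2):B a5@(0,3):B a6@(1,3):A a7@(4,0):B
t=3: a0@(0,0):B a1@(5,3):B a2@(5,0):B a3@(0,1):A a4@(1,0):B a5@(2,0):B a6@(2,1):A a7@(4,0):B
t=4: a0@(0,0):B a1@(5,3):B a2@(5,0):B a3@(0,2):A a4@(0,3):B a5@(1,1):B a6@(1,2):A a7@(4,0):B

(5, 3)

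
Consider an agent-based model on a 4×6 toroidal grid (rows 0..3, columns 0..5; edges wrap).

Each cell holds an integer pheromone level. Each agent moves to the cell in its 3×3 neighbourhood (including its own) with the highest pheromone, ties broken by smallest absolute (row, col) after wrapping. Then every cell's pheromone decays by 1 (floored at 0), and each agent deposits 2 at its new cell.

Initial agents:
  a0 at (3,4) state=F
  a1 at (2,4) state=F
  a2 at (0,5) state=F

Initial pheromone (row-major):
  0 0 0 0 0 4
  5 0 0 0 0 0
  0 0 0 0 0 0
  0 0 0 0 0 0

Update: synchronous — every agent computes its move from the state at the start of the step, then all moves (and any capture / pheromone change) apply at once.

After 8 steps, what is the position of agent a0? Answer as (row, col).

(1, 0)

t=1: a0@(0,5) a1@(1,3) a2@(1,0) | pheromone: 0 0 0 0 0 5 / 6 0 0 2 0 0 / 0 0 0 0 0 0 / 0 0 0 0 0 0
t=2: a0@(1,0) a1@(1,3) a2@(1,0) | pheromone: 0 0 0 0 0 4 / 9 0 0 3 0 0 / 0 0 0 0 0 0 / 0 0 0 0 0 0
t=3: a0@(1,0) a1@(1,3) a2@(1,0) | pheromone: 0 0 0 0 0 3 / 12 0 0 4 0 0 / 0 0 0 0 0 0 / 0 0 0 0 0 0
t=4: a0@(1,0) a1@(1,3) a2@(1,0) | pheromone: 0 0 0 0 0 2 / 15 0 0 5 0 0 / 0 0 0 0 0 0 / 0 0 0 0 0 0
t=5: a0@(1,0) a1@(1,3) a2@(1,0) | pheromone: 0 0 0 0 0 1 / 18 0 0 6 0 0 / 0 0 0 0 0 0 / 0 0 0 0 0 0
t=6: a0@(1,0) a1@(1,3) a2@(1,0) | pheromone: 0 0 0 0 0 0 / 21 0 0 7 0 0 / 0 0 0 0 0 0 / 0 0 0 0 0 0
t=7: a0@(1,0) a1@(1,3) a2@(1,0) | pheromone: 0 0 0 0 0 0 / 24 0 0 8 0 0 / 0 0 0 0 0 0 / 0 0 0 0 0 0
t=8: a0@(1,0) a1@(1,3) a2@(1,0) | pheromone: 0 0 0 0 0 0 / 27 0 0 9 0 0 / 0 0 0 0 0 0 / 0 0 0 0 0 0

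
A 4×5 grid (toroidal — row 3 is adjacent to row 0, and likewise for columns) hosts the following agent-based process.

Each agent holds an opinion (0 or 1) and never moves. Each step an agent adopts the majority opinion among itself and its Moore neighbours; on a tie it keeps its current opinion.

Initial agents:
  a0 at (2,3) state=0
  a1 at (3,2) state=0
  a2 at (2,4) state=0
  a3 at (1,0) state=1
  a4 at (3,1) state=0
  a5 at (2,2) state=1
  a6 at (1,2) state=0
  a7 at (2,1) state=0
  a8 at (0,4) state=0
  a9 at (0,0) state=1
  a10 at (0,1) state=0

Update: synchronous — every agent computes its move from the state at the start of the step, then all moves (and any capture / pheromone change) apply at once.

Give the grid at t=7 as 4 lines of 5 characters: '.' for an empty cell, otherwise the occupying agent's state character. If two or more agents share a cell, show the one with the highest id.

t=1: a0@(2,3):0 a1@(3,2):0 a2@(2,4):0 a3@(1,0):0 a4@(3,1):0 a5@(2,2):0 a6@(1,2):0 a7@(2,1):0 a8@(0,4):1 a9@(0,0):0 a10@(0,1):0
t=2: a0@(2,3):0 a1@(3,2):0 a2@(2,4):0 a3@(1,0):0 a4@(3,1):0 a5@(2,2):0 a6@(1,2):0 a7@(2,1):0 a8@(0,4):0 a9@(0,0):0 a10@(0,1):0
t=3: (unchanged — steady state)

00..0
0.0..
.0000
.00..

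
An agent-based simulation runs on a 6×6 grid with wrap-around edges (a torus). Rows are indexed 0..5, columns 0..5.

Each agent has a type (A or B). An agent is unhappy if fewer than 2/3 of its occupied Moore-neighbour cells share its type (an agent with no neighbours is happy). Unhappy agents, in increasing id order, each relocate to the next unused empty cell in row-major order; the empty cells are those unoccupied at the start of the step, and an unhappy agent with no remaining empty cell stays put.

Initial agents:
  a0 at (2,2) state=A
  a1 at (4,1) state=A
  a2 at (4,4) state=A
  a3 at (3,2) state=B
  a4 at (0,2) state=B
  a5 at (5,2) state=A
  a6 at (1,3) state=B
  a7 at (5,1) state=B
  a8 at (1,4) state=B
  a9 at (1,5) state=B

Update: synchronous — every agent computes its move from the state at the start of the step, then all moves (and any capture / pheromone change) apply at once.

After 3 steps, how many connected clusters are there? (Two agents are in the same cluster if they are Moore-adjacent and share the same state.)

3

t=1: a0@(0,0):A a1@(0,1):A a2@(4,4):A a3@(0,3):B a4@(0,2):B a5@(0,4):A a6@(1,3):B a7@(0,5):B a8@(1,4):B a9@(1,5):B
t=2: a0@(1,0):A a1@(1,1):A a2@(4,4):A a3@(0,3):B a4@(0,2):B a5@(1,2):A a6@(1,3):B a7@(2,0):B a8@(1,4):B a9@(2,1):B
t=3: a0@(0,0):A a1@(0,1):A a2@(4,4):A a3@(0,3):B a4@(0,4):B a5@(0,5):A a6@(1,3):B a7@(1,5):B a8@(1,4):B a9@(2,2):B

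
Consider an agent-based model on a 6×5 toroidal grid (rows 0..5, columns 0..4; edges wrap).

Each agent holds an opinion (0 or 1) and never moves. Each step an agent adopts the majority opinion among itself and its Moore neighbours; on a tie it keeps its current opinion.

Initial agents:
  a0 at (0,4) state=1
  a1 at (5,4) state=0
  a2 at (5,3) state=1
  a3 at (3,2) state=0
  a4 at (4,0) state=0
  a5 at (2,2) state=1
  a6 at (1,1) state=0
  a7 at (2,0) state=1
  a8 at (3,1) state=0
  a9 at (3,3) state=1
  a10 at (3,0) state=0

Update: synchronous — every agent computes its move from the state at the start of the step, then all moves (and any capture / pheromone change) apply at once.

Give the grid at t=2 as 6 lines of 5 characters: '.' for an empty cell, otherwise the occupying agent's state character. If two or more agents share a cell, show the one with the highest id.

t=1: a0@(0,4):1 a1@(5,4):0 a2@(5,3):1 a3@(3,2):0 a4@(4,0):0 a5@(2,2):0 a6@(1,1):1 a7@(2,0):0 a8@(3,1):0 a9@(3,3):1 a10@(3,0):0
t=2: a0@(0,4):1 a1@(5,4):0 a2@(5,3):1 a3@(3,2):0 a4@(4,0):0 a5@(2,2):0 a6@(1,1):0 a7@(2,0):0 a8@(3,1):0 a9@(3,3):0 a10@(3,0):0

....1
.0...
0.0..
0000.
0....
...10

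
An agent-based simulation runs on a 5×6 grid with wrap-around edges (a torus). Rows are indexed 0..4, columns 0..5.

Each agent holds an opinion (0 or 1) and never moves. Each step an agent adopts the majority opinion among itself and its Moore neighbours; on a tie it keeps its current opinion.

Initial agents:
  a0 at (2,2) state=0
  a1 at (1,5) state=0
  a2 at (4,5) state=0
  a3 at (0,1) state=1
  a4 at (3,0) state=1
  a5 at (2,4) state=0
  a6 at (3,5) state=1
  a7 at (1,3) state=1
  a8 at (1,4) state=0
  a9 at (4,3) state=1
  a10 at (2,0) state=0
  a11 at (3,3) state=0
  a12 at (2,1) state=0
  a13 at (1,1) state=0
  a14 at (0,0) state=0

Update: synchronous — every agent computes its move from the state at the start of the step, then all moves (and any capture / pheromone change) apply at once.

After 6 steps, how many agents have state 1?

1

t=1: a0@(2,2):0 a1@(1,5):0 a2@(4,5):0 a3@(0,1):0 a4@(3,0):0 a5@(2,4):0 a6@(3,5):0 a7@(1,3):0 a8@(1,4):0 a9@(4,3):1 a10@(2,0):0 a11@(3,3):0 a12@(2,1):0 a13@(1,1):0 a14@(0,0):0
t=2: (unchanged — steady state)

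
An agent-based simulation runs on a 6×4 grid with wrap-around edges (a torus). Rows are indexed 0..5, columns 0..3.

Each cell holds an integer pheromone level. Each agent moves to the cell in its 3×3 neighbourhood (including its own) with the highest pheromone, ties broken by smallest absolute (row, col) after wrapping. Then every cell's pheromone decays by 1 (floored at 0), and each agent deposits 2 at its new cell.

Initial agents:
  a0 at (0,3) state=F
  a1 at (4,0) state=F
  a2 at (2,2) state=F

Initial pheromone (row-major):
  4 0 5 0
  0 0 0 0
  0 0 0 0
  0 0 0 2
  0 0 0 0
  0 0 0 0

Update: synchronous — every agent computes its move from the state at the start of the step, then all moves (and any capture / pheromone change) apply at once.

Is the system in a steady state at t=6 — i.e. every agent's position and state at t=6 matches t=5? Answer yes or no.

t=1: a0@(0,2) a1@(3,3) a2@(3,3) | pheromone: 3 0 6 0 / 0 0 0 0 / 0 0 0 0 / 0 0 0 5 / 0 0 0 0 / 0 0 0 0
t=2: a0@(0,2) a1@(3,3) a2@(3,3) | pheromone: 2 0 7 0 / 0 0 0 0 / 0 0 0 0 / 0 0 0 8 / 0 0 0 0 / 0 0 0 0
t=3: a0@(0,2) a1@(3,3) a2@(3,3) | pheromone: 1 0 8 0 / 0 0 0 0 / 0 0 0 0 / 0 0 0 11 / 0 0 0 0 / 0 0 0 0
t=4: a0@(0,2) a1@(3,3) a2@(3,3) | pheromone: 0 0 9 0 / 0 0 0 0 / 0 0 0 0 / 0 0 0 14 / 0 0 0 0 / 0 0 0 0
t=5: a0@(0,2) a1@(3,3) a2@(3,3) | pheromone: 0 0 10 0 / 0 0 0 0 / 0 0 0 0 / 0 0 0 17 / 0 0 0 0 / 0 0 0 0
t=6: a0@(0,2) a1@(3,3) a2@(3,3) | pheromone: 0 0 11 0 / 0 0 0 0 / 0 0 0 0 / 0 0 0 20 / 0 0 0 0 / 0 0 0 0

yes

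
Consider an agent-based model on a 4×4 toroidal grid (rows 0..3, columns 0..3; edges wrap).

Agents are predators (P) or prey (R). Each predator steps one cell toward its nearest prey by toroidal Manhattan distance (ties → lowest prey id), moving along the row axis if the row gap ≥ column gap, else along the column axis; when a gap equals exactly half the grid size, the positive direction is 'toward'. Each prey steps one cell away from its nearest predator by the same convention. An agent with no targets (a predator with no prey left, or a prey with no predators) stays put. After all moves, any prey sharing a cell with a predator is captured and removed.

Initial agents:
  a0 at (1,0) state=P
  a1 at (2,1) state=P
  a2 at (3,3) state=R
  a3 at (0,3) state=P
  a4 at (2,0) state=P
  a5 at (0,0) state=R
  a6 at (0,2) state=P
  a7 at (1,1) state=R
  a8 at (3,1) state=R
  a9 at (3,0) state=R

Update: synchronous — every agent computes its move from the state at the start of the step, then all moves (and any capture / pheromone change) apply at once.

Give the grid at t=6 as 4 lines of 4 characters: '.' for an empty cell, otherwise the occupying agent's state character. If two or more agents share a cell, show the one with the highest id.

P.PP
....
....
....

t=1: a0@(0,0):P a1@(1,1):P a2@(2,3):R a3@(3,3):P a4@(3,0):P a6@(3,2):P a7@(1,2):R a8@(0,1):R
t=2: a0@(0,1):P a1@(1,2):P a2@(1,3):R a3@(2,3):P a4@(2,0):P a6@(2,2):P a7@(1,3):R a8@(0,2):R
t=3: a0@(0,2):P a1@(1,3):P a3@(1,3):P a4@(1,0):P a6@(1,2):P a8@(0,3):R
t=4: a0@(0,3):P a1@(0,3):P a3@(0,3):P a4@(0,0):P a6@(0,2):P
t=5: (unchanged — steady state)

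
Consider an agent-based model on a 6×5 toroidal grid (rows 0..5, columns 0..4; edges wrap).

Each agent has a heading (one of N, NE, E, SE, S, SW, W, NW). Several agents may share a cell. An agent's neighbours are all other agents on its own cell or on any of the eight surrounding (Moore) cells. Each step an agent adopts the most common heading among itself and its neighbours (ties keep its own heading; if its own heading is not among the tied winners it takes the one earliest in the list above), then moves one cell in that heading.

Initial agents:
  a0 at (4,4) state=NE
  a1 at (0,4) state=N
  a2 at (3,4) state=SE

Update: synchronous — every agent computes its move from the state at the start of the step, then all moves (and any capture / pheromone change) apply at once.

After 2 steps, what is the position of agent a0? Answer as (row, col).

t=1: a0@(3,0):NE a1@(5,4):N a2@(4,0):SE
t=2: a0@(2,1):NE a1@(4,4):N a2@(5,1):SE

(2, 1)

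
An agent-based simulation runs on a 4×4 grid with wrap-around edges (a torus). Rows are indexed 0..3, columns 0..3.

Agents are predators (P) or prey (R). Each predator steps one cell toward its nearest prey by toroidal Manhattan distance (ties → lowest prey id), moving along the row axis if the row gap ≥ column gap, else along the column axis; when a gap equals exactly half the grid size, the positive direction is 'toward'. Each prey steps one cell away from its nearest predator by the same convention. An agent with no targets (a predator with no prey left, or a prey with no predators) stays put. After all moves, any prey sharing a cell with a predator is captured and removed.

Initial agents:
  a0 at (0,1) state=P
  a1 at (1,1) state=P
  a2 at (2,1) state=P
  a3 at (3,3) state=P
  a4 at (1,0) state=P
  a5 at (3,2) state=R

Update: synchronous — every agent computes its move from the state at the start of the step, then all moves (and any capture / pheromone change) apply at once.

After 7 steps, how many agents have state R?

t=1: a0@(3,1):P a1@(2,1):P a2@(3,1):P a3@(3,2):P a4@(2,0):P
t=2: (unchanged — steady state)

0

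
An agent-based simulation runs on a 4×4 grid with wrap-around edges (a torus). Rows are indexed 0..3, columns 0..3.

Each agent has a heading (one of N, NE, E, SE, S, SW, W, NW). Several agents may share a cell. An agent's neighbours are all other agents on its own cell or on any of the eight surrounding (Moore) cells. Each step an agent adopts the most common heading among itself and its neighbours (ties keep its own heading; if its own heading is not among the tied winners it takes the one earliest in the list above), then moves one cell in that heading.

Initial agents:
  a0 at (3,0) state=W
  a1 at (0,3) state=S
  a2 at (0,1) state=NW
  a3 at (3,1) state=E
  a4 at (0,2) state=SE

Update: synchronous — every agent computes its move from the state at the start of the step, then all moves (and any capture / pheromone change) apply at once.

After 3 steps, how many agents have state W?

1

t=1: a0@(3,3):W a1@(1,3):S a2@(3,0):NW a3@(3,2):E a4@(1,3):SE
t=2: a0@(3,2):W a1@(2,3):S a2@(2,3):NW a3@(3,3):E a4@(2,0):SE
t=3: a0@(3,1):W a1@(3,3):S a2@(1,2):NW a3@(3,0):E a4@(3,1):SE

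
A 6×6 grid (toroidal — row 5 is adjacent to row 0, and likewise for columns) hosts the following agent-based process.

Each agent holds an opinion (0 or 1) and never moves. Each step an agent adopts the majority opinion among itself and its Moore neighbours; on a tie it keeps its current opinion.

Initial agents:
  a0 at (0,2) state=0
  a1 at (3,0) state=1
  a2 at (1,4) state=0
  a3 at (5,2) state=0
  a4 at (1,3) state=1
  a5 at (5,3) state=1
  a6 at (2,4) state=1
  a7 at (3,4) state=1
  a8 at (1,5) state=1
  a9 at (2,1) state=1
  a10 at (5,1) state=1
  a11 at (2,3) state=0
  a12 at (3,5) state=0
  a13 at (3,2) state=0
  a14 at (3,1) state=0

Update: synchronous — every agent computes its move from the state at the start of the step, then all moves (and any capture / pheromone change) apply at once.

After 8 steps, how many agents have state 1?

9

t=1: a0@(0,2):1 a1@(3,0):1 a2@(1,4):1 a3@(5,2):0 a4@(1,3):0 a5@(5,3):0 a6@(2,4):1 a7@(3,4):1 a8@(1,5):1 a9@(2,1):1 a10@(5,1):0 a11@(2,3):0 a12@(3,5):1 a13@(3,2):0 a14@(3,1):0
t=2: a0@(0,2):0 a1@(3,0):1 a2@(1,4):1 a3@(5,2):0 a4@(1,3):1 a5@(5,3):0 a6@(2,4):1 a7@(3,4):1 a8@(1,5):1 a9@(2,1):1 a10@(5,1):0 a11@(2,3):0 a12@(3,5):1 a13@(3,2):0 a14@(3,1):0
t=3: a0@(0,2):0 a1@(3,0):1 a2@(1,4):1 a3@(5,2):0 a4@(1,3):1 a5@(5,3):0 a6@(2,4):1 a7@(3,4):1 a8@(1,5):1 a9@(2,1):1 a10@(5,1):0 a11@(2,3):1 a12@(3,5):1 a13@(3,2):0 a14@(3,1):0
t=4: (unchanged — steady state)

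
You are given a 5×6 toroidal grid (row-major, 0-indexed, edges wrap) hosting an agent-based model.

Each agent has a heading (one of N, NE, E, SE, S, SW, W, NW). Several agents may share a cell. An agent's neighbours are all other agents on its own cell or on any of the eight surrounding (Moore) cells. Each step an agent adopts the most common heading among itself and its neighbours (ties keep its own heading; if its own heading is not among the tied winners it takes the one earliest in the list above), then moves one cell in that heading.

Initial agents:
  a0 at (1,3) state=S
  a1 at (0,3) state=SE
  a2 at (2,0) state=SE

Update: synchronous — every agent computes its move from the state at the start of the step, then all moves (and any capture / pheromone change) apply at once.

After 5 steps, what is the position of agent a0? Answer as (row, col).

t=1: a0@(2,3):S a1@(1,4):SE a2@(3,1):SE
t=2: a0@(3,3):S a1@(2,5):SE a2@(4,2):SE
t=3: a0@(4,3):S a1@(3,0):SE a2@(0,3):SE
t=4: a0@(0,3):S a1@(4,1):SE a2@(1,4):SE
t=5: a0@(1,3):S a1@(0,2):SE a2@(2,5):SE

(1, 3)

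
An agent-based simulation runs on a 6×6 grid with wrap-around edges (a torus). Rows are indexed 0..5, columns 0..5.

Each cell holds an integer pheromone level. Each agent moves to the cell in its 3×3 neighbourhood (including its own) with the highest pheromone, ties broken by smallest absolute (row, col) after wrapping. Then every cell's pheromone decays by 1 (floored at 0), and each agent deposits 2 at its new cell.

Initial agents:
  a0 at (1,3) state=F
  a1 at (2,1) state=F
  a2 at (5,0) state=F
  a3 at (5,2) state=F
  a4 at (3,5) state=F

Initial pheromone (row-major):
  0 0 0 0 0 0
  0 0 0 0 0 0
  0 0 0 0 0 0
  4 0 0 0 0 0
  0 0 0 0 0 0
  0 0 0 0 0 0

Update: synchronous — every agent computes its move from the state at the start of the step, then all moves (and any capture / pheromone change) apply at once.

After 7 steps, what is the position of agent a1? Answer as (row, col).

(3, 0)

t=1: a0@(0,2) a1@(3,0) a2@(0,0) a3@(0,1) a4@(3,0) | pheromone: 2 2 2 0 0 0 / 0 0 0 0 0 0 / 0 0 0 0 0 0 / 7 0 0 0 0 0 / 0 0 0 0 0 0 / 0 0 0 0 0 0
t=2: a0@(0,1) a1@(3,0) a2@(0,0) a3@(0,0) a4@(3,0) | pheromone: 5 3 1 0 0 0 / 0 0 0 0 0 0 / 0 0 0 0 0 0 / 10 0 0 0 0 0 / 0 0 0 0 0 0 / 0 0 0 0 0 0
t=3: a0@(0,0) a1@(3,0) a2@(0,0) a3@(0,0) a4@(3,0) | pheromone: 10 2 0 0 0 0 / 0 0 0 0 0 0 / 0 0 0 0 0 0 / 13 0 0 0 0 0 / 0 0 0 0 0 0 / 0 0 0 0 0 0
t=4: a0@(0,0) a1@(3,0) a2@(0,0) a3@(0,0) a4@(3,0) | pheromone: 15 1 0 0 0 0 / 0 0 0 0 0 0 / 0 0 0 0 0 0 / 16 0 0 0 0 0 / 0 0 0 0 0 0 / 0 0 0 0 0 0
t=5: a0@(0,0) a1@(3,0) a2@(0,0) a3@(0,0) a4@(3,0) | pheromone: 20 0 0 0 0 0 / 0 0 0 0 0 0 / 0 0 0 0 0 0 / 19 0 0 0 0 0 / 0 0 0 0 0 0 / 0 0 0 0 0 0
t=6: a0@(0,0) a1@(3,0) a2@(0,0) a3@(0,0) a4@(3,0) | pheromone: 25 0 0 0 0 0 / 0 0 0 0 0 0 / 0 0 0 0 0 0 / 22 0 0 0 0 0 / 0 0 0 0 0 0 / 0 0 0 0 0 0
t=7: a0@(0,0) a1@(3,0) a2@(0,0) a3@(0,0) a4@(3,0) | pheromone: 30 0 0 0 0 0 / 0 0 0 0 0 0 / 0 0 0 0 0 0 / 25 0 0 0 0 0 / 0 0 0 0 0 0 / 0 0 0 0 0 0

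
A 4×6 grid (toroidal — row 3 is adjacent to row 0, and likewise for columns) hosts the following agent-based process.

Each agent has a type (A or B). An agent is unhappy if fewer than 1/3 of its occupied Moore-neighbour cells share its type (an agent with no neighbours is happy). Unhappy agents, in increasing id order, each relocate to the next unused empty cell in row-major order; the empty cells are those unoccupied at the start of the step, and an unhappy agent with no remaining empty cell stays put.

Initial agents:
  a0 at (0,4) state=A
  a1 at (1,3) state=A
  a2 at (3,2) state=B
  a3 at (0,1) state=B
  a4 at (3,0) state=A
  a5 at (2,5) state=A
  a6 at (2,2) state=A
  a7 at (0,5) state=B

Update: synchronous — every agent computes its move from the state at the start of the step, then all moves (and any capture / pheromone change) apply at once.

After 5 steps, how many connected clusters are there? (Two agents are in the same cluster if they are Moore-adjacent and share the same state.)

t=1: a0@(0,4):A a1@(1,3):A a2@(3,2):B a3@(0,1):B a4@(3,0):A a5@(2,5):A a6@(2,2):A a7@(0,0):B
t=2: (unchanged — steady state)

3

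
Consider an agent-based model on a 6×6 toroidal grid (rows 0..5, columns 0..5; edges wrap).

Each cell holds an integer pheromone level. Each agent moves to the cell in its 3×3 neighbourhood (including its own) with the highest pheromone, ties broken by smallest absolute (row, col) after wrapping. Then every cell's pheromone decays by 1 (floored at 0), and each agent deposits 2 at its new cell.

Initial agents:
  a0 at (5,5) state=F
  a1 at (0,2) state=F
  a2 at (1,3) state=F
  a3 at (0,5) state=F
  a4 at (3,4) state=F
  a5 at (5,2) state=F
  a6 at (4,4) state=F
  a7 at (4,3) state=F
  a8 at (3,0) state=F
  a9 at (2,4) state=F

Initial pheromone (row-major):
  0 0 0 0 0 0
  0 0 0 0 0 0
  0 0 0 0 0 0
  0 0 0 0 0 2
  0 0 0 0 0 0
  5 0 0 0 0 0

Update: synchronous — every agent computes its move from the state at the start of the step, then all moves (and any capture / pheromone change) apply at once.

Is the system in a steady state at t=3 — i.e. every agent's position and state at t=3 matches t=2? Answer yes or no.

no

t=1: a0@(5,0) a1@(0,1) a2@(0,2) a3@(5,0) a4@(3,5) a5@(0,1) a6@(3,5) a7@(3,2) a8@(3,5) a9@(3,5) | pheromone: 0 4 2 0 0 0 / 0 0 0 0 0 0 / 0 0 0 0 0 0 / 0 0 2 0 0 9 / 0 0 0 0 0 0 / 8 0 0 0 0 0
t=2: a0@(5,0) a1@(5,0) a2@(0,1) a3@(5,0) a4@(3,5) a5@(5,0) a6@(3,5) a7@(3,2) a8@(3,5) a9@(3,5) | pheromone: 0 5 1 0 0 0 / 0 0 0 0 0 0 / 0 0 0 0 0 0 / 0 0 3 0 0 16 / 0 0 0 0 0 0 / 15 0 0 0 0 0
t=3: a0@(5,0) a1@(5,0) a2@(5,0) a3@(5,0) a4@(3,5) a5@(5,0) a6@(3,5) a7@(3,2) a8@(3,5) a9@(3,5) | pheromone: 0 4 0 0 0 0 / 0 0 0 0 0 0 / 0 0 0 0 0 0 / 0 0 4 0 0 23 / 0 0 0 0 0 0 / 24 0 0 0 0 0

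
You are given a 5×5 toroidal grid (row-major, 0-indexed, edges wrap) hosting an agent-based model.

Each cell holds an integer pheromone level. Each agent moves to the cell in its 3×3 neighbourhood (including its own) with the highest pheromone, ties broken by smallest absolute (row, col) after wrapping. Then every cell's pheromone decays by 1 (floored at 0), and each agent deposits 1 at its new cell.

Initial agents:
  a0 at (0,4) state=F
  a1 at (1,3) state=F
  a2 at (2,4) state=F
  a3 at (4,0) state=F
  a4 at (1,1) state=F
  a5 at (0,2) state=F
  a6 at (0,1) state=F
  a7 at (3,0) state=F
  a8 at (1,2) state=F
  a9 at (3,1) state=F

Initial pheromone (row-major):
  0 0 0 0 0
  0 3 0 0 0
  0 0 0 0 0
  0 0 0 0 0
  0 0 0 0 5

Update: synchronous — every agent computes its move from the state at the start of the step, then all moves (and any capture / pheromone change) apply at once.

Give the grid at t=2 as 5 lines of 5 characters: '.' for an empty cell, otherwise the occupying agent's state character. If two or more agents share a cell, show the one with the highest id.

.....
.F...
.....
.....
....F

t=1: a0@(4,4) a1@(0,2) a2@(1,0) a3@(4,4) a4@(1,1) a5@(1,1) a6@(1,1) a7@(4,4) a8@(1,1) a9@(2,0) | pheromone: 0 0 1 0 0 / 1 6 0 0 0 / 1 0 0 0 0 / 0 0 0 0 0 / 0 0 0 0 7
t=2: a0@(4,4) a1@(1,1) a2@(1,1) a3@(4,4) a4@(1,1) a5@(1,1) a6@(1,1) a7@(4,4) a8@(1,1) a9@(1,1) | pheromone: 0 0 0 0 0 / 0 12 0 0 0 / 0 0 0 0 0 / 0 0 0 0 0 / 0 0 0 0 9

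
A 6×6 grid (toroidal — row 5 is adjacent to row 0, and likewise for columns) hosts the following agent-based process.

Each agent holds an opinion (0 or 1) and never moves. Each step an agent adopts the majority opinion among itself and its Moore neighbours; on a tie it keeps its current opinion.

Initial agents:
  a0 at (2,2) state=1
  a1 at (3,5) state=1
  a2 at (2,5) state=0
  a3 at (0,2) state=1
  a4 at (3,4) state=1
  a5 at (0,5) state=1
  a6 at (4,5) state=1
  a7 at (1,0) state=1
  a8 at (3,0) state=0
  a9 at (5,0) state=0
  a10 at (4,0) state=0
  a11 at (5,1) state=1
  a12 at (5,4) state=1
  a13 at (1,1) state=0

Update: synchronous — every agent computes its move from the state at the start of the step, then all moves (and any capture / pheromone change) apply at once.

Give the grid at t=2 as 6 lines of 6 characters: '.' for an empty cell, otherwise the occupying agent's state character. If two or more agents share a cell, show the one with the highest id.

t=1: a0@(2,2):1 a1@(3,5):1 a2@(2,5):1 a3@(0,2):1 a4@(3,4):1 a5@(0,5):1 a6@(4,5):1 a7@(1,0):1 a8@(3,0):0 a9@(5,0):1 a10@(4,0):0 a11@(5,1):1 a12@(5,4):1 a13@(1,1):1
t=2: a0@(2,2):1 a1@(3,5):1 a2@(2,5):1 a3@(0,2):1 a4@(3,4):1 a5@(0,5):1 a6@(4,5):1 a7@(1,0):1 a8@(3,0):1 a9@(5,0):1 a10@(4,0):1 a11@(5,1):1 a12@(5,4):1 a13@(1,1):1

..1..1
11....
..1..1
1...11
1....1
11..1.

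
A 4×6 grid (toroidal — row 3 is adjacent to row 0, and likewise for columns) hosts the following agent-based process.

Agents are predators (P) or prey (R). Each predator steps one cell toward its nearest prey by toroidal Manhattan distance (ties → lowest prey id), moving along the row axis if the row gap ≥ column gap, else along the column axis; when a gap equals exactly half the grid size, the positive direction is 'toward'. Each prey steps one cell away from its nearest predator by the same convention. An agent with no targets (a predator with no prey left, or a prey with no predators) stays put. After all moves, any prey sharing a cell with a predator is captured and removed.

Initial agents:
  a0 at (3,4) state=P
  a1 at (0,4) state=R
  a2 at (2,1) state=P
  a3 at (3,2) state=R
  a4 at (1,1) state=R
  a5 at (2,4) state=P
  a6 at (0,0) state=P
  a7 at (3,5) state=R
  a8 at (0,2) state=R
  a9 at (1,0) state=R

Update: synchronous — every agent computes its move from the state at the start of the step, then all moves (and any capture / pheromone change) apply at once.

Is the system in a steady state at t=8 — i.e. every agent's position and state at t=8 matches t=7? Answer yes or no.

t=1: a0@(0,4):P a1@(1,4):R a2@(1,1):P a3@(3,1):R a4@(0,1):R a5@(3,4):P a6@(1,0):P a7@(3,0):R a8@(0,3):R a9@(2,0):R
t=2: a0@(1,4):P a1@(2,4):R a2@(0,1):P a3@(2,1):R a4@(3,1):R a5@(0,4):P a6@(2,0):P a7@(3,1):R a8@(0,2):R a9@(3,0):R
t=3: a0@(2,4):P a1@(3,4):R a2@(3,1):P a3@(2,2):R a5@(1,4):P a6@(2,1):P a8@(0,3):R a9@(0,0):R
t=4: a0@(3,4):P a1@(0,4):R a2@(2,1):P a3@(2,3):R a5@(2,4):P a6@(2,2):P a8@(3,3):R a9@(1,0):R
t=5: a0@(0,4):P a1@(1,4):R a2@(2,2):P a5@(2,3):P a6@(2,3):P a8@(3,2):R a9@(0,0):R
t=6: a0@(1,4):P a1@(2,4):R a2@(3,2):P a5@(1,3):P a6@(1,3):P a8@(0,2):R a9@(0,1):R
t=7: a0@(2,4):P a1@(3,4):R a2@(0,2):P a5@(2,3):P a6@(2,3):P a8@(1,2):R a9@(1,1):R
t=8: a0@(3,4):P a1@(0,4):R a2@(1,2):P a5@(3,3):P a6@(3,3):P a8@(2,2):R a9@(2,1):R

no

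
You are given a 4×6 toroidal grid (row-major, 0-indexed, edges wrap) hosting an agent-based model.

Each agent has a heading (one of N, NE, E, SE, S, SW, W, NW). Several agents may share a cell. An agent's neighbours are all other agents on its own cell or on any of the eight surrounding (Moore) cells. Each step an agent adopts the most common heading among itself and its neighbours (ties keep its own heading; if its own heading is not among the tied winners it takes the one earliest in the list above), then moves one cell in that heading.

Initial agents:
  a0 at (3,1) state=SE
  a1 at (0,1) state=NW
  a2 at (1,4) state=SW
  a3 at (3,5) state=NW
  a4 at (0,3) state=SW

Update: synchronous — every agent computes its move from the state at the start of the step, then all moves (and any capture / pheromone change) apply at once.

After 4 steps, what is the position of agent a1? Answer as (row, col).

(0, 3)

t=1: a0@(0,2):SE a1@(3,0):NW a2@(2,3):SW a3@(2,4):NW a4@(1,2):SW
t=2: a0@(1,3):SE a1@(2,5):NW a2@(3,2):SW a3@(1,3):NW a4@(2,1):SW
t=3: a0@(2,4):SE a1@(1,4):NW a2@(0,1):SW a3@(0,2):NW a4@(3,0):SW
t=4: a0@(3,5):SE a1@(0,3):NW a2@(1,0):SW a3@(3,1):NW a4@(0,5):SW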